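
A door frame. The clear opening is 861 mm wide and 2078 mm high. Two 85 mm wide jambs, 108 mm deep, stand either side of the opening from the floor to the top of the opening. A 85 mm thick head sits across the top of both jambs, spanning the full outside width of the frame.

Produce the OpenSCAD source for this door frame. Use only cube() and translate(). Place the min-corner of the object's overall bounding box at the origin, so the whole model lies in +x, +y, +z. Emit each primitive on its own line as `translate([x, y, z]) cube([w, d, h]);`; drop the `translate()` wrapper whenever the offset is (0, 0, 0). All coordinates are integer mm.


cube([85, 108, 2078]);
translate([946, 0, 0]) cube([85, 108, 2078]);
translate([0, 0, 2078]) cube([1031, 108, 85]);


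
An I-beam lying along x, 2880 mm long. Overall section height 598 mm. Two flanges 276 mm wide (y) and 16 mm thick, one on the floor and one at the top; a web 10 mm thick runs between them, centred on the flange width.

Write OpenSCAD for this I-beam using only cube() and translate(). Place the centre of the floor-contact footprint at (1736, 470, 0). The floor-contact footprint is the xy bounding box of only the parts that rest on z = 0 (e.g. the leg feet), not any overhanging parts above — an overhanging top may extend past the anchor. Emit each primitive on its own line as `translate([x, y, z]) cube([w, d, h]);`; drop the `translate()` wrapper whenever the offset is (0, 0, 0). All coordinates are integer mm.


translate([296, 332, 0]) cube([2880, 276, 16]);
translate([296, 465, 16]) cube([2880, 10, 566]);
translate([296, 332, 582]) cube([2880, 276, 16]);


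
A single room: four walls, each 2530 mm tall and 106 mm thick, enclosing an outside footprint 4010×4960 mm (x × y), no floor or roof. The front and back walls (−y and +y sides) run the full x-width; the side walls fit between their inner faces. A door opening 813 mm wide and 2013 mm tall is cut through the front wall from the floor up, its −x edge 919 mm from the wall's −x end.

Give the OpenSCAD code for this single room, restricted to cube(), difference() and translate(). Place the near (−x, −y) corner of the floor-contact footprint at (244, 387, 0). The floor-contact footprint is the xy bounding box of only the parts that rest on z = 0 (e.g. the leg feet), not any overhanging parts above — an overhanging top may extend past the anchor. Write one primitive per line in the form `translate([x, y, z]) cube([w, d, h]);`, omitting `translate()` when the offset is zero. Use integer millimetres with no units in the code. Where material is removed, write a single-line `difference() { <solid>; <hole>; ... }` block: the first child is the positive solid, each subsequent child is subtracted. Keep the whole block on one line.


difference() { translate([244, 387, 0]) cube([4010, 106, 2530]); translate([1163, 387, 0]) cube([813, 106, 2013]); }
translate([244, 5241, 0]) cube([4010, 106, 2530]);
translate([244, 493, 0]) cube([106, 4748, 2530]);
translate([4148, 493, 0]) cube([106, 4748, 2530]);


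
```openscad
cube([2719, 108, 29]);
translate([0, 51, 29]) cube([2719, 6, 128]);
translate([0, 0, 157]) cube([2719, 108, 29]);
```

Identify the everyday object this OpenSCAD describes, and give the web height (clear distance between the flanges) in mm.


An I-beam. The web height is 128 mm.

Two wide flanges with a thin centred web — an I-beam. Overall 186 mm minus two 29 mm flanges gives a web of 186 − 2·29 = 128 mm.


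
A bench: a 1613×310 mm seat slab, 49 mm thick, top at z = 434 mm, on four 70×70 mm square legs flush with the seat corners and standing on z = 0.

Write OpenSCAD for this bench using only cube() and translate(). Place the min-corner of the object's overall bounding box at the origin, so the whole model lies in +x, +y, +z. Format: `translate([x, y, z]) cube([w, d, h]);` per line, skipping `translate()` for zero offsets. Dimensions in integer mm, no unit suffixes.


translate([0, 0, 385]) cube([1613, 310, 49]);
cube([70, 70, 385]);
translate([0, 240, 0]) cube([70, 70, 385]);
translate([1543, 0, 0]) cube([70, 70, 385]);
translate([1543, 240, 0]) cube([70, 70, 385]);


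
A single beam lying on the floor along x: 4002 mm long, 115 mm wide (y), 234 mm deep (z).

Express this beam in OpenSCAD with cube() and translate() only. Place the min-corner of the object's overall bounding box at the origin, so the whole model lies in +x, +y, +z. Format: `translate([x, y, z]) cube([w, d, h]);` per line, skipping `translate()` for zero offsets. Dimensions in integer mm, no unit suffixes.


cube([4002, 115, 234]);


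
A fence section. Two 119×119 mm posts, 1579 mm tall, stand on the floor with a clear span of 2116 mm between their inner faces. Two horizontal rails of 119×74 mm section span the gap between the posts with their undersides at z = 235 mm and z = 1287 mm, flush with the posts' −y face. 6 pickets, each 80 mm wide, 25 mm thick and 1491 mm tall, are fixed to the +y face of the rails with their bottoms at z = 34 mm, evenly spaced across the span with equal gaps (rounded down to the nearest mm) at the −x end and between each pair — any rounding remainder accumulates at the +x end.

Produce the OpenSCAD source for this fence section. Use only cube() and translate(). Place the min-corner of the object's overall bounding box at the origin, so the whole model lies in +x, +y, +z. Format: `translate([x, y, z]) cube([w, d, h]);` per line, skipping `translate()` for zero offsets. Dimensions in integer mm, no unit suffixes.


cube([119, 119, 1579]);
translate([2235, 0, 0]) cube([119, 119, 1579]);
translate([119, 0, 235]) cube([2116, 119, 74]);
translate([119, 0, 1287]) cube([2116, 119, 74]);
translate([352, 119, 34]) cube([80, 25, 1491]);
translate([665, 119, 34]) cube([80, 25, 1491]);
translate([978, 119, 34]) cube([80, 25, 1491]);
translate([1291, 119, 34]) cube([80, 25, 1491]);
translate([1604, 119, 34]) cube([80, 25, 1491]);
translate([1917, 119, 34]) cube([80, 25, 1491]);


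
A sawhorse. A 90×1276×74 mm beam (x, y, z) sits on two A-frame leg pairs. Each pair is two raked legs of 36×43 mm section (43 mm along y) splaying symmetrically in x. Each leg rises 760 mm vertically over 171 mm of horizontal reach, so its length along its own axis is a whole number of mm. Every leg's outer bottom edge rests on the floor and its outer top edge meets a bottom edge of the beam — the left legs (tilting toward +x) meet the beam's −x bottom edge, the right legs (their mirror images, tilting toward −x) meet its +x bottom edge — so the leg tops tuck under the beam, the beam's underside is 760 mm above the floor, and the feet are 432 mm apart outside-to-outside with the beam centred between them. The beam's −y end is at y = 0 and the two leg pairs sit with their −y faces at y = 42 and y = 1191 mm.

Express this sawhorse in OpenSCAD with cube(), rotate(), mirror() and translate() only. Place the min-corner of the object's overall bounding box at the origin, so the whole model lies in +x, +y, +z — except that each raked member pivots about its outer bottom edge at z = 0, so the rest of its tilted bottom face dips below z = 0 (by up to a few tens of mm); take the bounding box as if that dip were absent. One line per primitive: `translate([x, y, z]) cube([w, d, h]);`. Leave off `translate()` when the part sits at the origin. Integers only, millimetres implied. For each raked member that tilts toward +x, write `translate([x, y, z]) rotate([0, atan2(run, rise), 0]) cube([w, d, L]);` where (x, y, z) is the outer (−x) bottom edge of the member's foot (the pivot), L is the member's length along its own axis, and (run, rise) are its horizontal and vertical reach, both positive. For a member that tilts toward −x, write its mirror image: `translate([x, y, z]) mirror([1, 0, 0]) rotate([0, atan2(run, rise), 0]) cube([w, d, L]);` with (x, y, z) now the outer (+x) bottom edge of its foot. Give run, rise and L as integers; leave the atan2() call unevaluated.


// leg length = √(171² + 760²) = 779
// right-leg outer foot x = 2·171 + 90 = 432
// beam min-corner = (171, 0, 760)
translate([171, 0, 760]) cube([90, 1276, 74]);
translate([0, 42, 0]) rotate([0, atan2(171, 760), 0]) cube([36, 43, 779]);
translate([432, 42, 0]) mirror([1, 0, 0]) rotate([0, atan2(171, 760), 0]) cube([36, 43, 779]);
translate([0, 1191, 0]) rotate([0, atan2(171, 760), 0]) cube([36, 43, 779]);
translate([432, 1191, 0]) mirror([1, 0, 0]) rotate([0, atan2(171, 760), 0]) cube([36, 43, 779]);


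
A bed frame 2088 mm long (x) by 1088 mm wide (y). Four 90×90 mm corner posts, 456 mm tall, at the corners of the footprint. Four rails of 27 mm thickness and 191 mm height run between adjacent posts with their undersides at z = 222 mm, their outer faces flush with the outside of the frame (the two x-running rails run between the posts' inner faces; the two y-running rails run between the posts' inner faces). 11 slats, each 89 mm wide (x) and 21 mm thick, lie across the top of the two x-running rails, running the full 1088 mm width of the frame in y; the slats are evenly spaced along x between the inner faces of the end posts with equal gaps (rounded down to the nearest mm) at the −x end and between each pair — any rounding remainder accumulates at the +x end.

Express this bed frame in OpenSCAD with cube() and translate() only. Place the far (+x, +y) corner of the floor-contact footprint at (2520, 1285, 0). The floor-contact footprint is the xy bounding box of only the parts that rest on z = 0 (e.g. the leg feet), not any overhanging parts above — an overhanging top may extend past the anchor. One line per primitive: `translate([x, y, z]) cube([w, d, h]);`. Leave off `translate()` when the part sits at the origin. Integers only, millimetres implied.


// slat z = rail_z + rail_h = 222 + 191 = 413
// slat gap = ⌊(1908 − 11·89) / 12⌋ = 77
translate([432, 197, 0]) cube([90, 90, 456]);
translate([432, 1195, 0]) cube([90, 90, 456]);
translate([2430, 197, 0]) cube([90, 90, 456]);
translate([2430, 1195, 0]) cube([90, 90, 456]);
translate([522, 197, 222]) cube([1908, 27, 191]);
translate([522, 1258, 222]) cube([1908, 27, 191]);
translate([432, 287, 222]) cube([27, 908, 191]);
translate([2493, 287, 222]) cube([27, 908, 191]);
translate([599, 197, 413]) cube([89, 1088, 21]);
translate([765, 197, 413]) cube([89, 1088, 21]);
translate([931, 197, 413]) cube([89, 1088, 21]);
translate([1097, 197, 413]) cube([89, 1088, 21]);
translate([1263, 197, 413]) cube([89, 1088, 21]);
translate([1429, 197, 413]) cube([89, 1088, 21]);
translate([1595, 197, 413]) cube([89, 1088, 21]);
translate([1761, 197, 413]) cube([89, 1088, 21]);
translate([1927, 197, 413]) cube([89, 1088, 21]);
translate([2093, 197, 413]) cube([89, 1088, 21]);
translate([2259, 197, 413]) cube([89, 1088, 21]);


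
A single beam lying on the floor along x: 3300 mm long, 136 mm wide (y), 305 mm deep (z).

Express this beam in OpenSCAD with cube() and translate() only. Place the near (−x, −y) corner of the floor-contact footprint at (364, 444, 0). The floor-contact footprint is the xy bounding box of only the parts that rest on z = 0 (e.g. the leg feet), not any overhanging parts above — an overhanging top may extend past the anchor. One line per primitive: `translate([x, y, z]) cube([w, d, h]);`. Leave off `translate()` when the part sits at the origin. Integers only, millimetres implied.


translate([364, 444, 0]) cube([3300, 136, 305]);


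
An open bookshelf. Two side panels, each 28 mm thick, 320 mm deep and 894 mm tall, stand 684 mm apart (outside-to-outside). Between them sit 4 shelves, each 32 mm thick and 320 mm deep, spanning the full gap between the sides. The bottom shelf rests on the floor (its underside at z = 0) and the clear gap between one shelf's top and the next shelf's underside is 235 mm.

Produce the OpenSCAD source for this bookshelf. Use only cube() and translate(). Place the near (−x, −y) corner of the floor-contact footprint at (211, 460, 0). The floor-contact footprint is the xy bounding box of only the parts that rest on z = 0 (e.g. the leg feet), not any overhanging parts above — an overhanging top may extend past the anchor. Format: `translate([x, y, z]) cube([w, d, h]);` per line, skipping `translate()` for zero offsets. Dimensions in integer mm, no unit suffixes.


translate([211, 460, 0]) cube([28, 320, 894]);
translate([867, 460, 0]) cube([28, 320, 894]);
translate([239, 460, 0]) cube([628, 320, 32]);
translate([239, 460, 267]) cube([628, 320, 32]);
translate([239, 460, 534]) cube([628, 320, 32]);
translate([239, 460, 801]) cube([628, 320, 32]);


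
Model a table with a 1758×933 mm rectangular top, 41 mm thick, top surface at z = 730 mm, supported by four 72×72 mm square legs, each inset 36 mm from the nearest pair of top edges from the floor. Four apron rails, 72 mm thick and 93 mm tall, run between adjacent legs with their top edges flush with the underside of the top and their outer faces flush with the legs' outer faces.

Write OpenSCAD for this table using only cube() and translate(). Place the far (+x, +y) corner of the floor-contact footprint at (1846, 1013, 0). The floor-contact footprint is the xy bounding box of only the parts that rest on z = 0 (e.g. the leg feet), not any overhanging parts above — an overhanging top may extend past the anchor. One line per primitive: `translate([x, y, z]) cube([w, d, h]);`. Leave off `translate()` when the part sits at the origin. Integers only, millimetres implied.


translate([124, 116, 689]) cube([1758, 933, 41]);
translate([160, 152, 0]) cube([72, 72, 689]);
translate([1774, 152, 0]) cube([72, 72, 689]);
translate([160, 941, 0]) cube([72, 72, 689]);
translate([1774, 941, 0]) cube([72, 72, 689]);
translate([232, 152, 596]) cube([1542, 72, 93]);
translate([232, 941, 596]) cube([1542, 72, 93]);
translate([160, 224, 596]) cube([72, 717, 93]);
translate([1774, 224, 596]) cube([72, 717, 93]);


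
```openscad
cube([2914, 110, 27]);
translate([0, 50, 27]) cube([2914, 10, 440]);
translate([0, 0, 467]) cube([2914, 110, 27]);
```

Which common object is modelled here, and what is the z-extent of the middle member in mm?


An I-beam. The web height is 440 mm.

Two wide flanges with a thin centred web — an I-beam. Overall 494 mm minus two 27 mm flanges gives a web of 494 − 2·27 = 440 mm.


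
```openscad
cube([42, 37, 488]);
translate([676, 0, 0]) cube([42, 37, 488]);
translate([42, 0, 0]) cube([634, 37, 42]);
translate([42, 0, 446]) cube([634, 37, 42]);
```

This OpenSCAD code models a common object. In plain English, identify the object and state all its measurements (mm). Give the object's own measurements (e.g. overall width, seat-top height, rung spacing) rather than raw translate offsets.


A rectangular picture frame lying in the x–z plane (depth along y). The opening is 634 mm wide (x) by 404 mm tall (z), surrounded by a border 42 mm wide on all four sides. The frame is 37 mm deep and is made of two full-height vertical stiles with two horizontal rails fitted between them.


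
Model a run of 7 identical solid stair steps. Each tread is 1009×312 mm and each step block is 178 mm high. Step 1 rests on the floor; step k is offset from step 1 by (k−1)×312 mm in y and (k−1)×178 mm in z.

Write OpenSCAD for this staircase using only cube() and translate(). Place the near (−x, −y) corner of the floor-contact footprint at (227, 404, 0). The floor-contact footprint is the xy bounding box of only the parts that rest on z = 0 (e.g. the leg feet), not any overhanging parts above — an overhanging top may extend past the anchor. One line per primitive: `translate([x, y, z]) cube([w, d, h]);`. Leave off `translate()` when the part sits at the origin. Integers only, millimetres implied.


translate([227, 404, 0]) cube([1009, 312, 178]);
translate([227, 716, 178]) cube([1009, 312, 178]);
translate([227, 1028, 356]) cube([1009, 312, 178]);
translate([227, 1340, 534]) cube([1009, 312, 178]);
translate([227, 1652, 712]) cube([1009, 312, 178]);
translate([227, 1964, 890]) cube([1009, 312, 178]);
translate([227, 2276, 1068]) cube([1009, 312, 178]);


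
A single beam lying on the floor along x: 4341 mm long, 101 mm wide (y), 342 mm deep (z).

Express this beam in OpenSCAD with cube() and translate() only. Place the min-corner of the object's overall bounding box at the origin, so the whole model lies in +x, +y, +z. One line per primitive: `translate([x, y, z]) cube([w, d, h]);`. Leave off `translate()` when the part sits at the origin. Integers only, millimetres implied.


cube([4341, 101, 342]);


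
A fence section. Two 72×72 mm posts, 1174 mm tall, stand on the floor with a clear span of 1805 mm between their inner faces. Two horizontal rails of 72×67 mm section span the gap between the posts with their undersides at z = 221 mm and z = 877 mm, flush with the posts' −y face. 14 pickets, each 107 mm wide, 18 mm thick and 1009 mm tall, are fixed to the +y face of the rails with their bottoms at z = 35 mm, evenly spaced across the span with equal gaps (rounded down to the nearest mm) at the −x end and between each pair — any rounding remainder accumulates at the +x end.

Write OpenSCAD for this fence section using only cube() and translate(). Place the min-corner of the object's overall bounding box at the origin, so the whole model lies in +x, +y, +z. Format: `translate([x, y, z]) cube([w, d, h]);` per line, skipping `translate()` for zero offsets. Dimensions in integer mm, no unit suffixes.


cube([72, 72, 1174]);
translate([1877, 0, 0]) cube([72, 72, 1174]);
translate([72, 0, 221]) cube([1805, 72, 67]);
translate([72, 0, 877]) cube([1805, 72, 67]);
translate([92, 72, 35]) cube([107, 18, 1009]);
translate([219, 72, 35]) cube([107, 18, 1009]);
translate([346, 72, 35]) cube([107, 18, 1009]);
translate([473, 72, 35]) cube([107, 18, 1009]);
translate([600, 72, 35]) cube([107, 18, 1009]);
translate([727, 72, 35]) cube([107, 18, 1009]);
translate([854, 72, 35]) cube([107, 18, 1009]);
translate([981, 72, 35]) cube([107, 18, 1009]);
translate([1108, 72, 35]) cube([107, 18, 1009]);
translate([1235, 72, 35]) cube([107, 18, 1009]);
translate([1362, 72, 35]) cube([107, 18, 1009]);
translate([1489, 72, 35]) cube([107, 18, 1009]);
translate([1616, 72, 35]) cube([107, 18, 1009]);
translate([1743, 72, 35]) cube([107, 18, 1009]);


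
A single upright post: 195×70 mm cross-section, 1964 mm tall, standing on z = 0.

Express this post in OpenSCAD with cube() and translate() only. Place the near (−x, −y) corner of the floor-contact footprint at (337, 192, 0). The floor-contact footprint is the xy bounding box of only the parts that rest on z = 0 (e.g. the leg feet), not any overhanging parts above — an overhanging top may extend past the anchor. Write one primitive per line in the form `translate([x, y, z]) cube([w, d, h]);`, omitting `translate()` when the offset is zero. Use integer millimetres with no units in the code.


translate([337, 192, 0]) cube([195, 70, 1964]);


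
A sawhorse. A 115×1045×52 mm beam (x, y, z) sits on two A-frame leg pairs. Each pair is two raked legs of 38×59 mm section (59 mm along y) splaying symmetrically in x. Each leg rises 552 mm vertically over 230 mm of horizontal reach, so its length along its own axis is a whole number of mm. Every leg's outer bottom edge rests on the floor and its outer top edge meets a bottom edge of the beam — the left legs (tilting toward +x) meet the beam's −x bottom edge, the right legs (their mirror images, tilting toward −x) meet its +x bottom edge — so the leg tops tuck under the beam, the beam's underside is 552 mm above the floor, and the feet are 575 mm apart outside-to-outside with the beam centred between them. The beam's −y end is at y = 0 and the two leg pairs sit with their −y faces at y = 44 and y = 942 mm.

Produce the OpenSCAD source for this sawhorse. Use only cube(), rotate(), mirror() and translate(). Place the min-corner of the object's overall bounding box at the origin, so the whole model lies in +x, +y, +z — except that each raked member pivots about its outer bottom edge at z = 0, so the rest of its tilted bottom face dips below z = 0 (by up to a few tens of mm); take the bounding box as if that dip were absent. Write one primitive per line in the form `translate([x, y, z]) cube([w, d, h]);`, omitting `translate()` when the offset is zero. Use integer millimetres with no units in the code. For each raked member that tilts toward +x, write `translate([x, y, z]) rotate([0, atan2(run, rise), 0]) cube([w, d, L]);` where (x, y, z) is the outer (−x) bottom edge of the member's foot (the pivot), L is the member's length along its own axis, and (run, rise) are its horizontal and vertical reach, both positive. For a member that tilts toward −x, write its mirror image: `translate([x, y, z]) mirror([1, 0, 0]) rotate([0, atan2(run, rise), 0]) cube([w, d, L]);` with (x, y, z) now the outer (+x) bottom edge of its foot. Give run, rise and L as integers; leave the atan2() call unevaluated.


translate([230, 0, 552]) cube([115, 1045, 52]);
translate([0, 44, 0]) rotate([0, atan2(230, 552), 0]) cube([38, 59, 598]);
translate([575, 44, 0]) mirror([1, 0, 0]) rotate([0, atan2(230, 552), 0]) cube([38, 59, 598]);
translate([0, 942, 0]) rotate([0, atan2(230, 552), 0]) cube([38, 59, 598]);
translate([575, 942, 0]) mirror([1, 0, 0]) rotate([0, atan2(230, 552), 0]) cube([38, 59, 598]);


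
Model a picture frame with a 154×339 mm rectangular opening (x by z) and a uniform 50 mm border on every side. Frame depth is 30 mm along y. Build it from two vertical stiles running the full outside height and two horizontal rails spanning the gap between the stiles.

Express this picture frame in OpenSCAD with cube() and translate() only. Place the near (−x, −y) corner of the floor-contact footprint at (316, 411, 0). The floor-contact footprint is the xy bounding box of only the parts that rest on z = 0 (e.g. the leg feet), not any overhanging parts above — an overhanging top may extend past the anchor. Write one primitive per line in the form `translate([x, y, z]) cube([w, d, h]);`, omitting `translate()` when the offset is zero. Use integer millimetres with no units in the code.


translate([316, 411, 0]) cube([50, 30, 439]);
translate([520, 411, 0]) cube([50, 30, 439]);
translate([366, 411, 0]) cube([154, 30, 50]);
translate([366, 411, 389]) cube([154, 30, 50]);


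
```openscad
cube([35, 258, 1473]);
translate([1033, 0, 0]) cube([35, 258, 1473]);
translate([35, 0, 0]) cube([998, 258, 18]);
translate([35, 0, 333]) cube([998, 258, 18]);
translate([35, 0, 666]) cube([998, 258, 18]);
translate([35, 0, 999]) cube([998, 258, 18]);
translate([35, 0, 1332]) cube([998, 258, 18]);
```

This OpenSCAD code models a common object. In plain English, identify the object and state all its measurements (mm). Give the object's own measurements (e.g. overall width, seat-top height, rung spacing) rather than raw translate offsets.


An open bookshelf. Two side panels, each 35 mm thick, 258 mm deep and 1473 mm tall, stand 1068 mm apart (outside-to-outside). Between them sit 5 shelves, each 18 mm thick and 258 mm deep, spanning the full gap between the sides. The bottom shelf rests on the floor (its underside at z = 0) and the clear gap between one shelf's top and the next shelf's underside is 315 mm.


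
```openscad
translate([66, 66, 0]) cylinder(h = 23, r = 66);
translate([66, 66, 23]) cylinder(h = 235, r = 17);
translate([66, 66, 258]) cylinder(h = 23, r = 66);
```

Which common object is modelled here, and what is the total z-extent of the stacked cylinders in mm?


A spool. The overall height is 281 mm.

Three coaxial cylinders, large–small–large — a spool. Two 23 mm flanges and a 235 mm core give 23 + 235 + 23 = 281 mm.


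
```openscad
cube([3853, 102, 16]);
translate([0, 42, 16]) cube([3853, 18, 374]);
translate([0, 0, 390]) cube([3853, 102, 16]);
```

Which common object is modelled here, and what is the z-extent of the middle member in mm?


An I-beam. The web height is 374 mm.

Two wide flanges with a thin centred web — an I-beam. Overall 406 mm minus two 16 mm flanges gives a web of 406 − 2·16 = 374 mm.


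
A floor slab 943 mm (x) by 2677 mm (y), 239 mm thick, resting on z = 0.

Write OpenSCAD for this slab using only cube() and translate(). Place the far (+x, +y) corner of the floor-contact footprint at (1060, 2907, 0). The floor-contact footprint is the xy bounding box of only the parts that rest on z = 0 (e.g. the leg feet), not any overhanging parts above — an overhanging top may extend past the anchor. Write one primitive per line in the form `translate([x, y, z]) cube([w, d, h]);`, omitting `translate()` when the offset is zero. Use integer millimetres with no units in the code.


translate([117, 230, 0]) cube([943, 2677, 239]);


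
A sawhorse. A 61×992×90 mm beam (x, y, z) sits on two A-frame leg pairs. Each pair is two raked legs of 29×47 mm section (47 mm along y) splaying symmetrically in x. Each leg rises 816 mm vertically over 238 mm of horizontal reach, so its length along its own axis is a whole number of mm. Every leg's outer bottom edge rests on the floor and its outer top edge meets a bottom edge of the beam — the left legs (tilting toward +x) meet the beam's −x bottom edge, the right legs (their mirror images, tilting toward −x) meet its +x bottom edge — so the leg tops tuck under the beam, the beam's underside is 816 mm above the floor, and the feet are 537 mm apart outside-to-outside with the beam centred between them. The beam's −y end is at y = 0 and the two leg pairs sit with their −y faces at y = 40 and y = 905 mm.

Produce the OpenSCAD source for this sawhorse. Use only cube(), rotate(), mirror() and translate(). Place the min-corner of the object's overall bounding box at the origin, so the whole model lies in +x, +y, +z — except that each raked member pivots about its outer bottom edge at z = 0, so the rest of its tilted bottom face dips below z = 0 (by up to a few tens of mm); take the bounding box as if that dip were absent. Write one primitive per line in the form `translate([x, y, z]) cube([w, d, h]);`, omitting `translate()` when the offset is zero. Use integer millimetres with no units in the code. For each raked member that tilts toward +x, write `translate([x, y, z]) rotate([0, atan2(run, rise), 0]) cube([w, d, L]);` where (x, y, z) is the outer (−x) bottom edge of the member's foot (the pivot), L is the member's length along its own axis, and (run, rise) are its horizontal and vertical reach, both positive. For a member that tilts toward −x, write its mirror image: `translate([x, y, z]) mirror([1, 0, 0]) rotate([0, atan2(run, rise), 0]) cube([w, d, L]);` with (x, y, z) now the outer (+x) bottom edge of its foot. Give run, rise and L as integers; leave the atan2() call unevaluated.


translate([238, 0, 816]) cube([61, 992, 90]);
translate([0, 40, 0]) rotate([0, atan2(238, 816), 0]) cube([29, 47, 850]);
translate([537, 40, 0]) mirror([1, 0, 0]) rotate([0, atan2(238, 816), 0]) cube([29, 47, 850]);
translate([0, 905, 0]) rotate([0, atan2(238, 816), 0]) cube([29, 47, 850]);
translate([537, 905, 0]) mirror([1, 0, 0]) rotate([0, atan2(238, 816), 0]) cube([29, 47, 850]);


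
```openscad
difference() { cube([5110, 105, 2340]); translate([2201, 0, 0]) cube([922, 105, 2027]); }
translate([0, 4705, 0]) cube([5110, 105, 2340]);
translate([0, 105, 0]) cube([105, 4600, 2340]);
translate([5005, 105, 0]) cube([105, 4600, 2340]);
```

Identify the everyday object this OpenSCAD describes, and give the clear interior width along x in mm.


A single room. The interior width is 4900 mm.

Four walls enclosing a rectangle with a door in the front wall — a room. Outside width 5110 minus two 105 mm walls gives 4900 mm.


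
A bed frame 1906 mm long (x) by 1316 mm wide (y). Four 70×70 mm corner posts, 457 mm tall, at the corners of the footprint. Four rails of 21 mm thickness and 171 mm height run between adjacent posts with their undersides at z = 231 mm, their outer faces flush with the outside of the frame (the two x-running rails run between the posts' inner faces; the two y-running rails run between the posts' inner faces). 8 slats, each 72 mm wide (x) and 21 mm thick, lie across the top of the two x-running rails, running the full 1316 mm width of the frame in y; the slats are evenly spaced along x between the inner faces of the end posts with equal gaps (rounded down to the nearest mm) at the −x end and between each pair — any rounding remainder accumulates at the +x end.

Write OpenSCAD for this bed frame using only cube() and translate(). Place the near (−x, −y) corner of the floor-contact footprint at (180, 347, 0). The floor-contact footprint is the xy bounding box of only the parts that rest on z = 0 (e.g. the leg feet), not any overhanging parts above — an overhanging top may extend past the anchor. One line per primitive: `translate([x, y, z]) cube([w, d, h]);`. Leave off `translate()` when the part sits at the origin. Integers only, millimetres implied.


translate([180, 347, 0]) cube([70, 70, 457]);
translate([180, 1593, 0]) cube([70, 70, 457]);
translate([2016, 347, 0]) cube([70, 70, 457]);
translate([2016, 1593, 0]) cube([70, 70, 457]);
translate([250, 347, 231]) cube([1766, 21, 171]);
translate([250, 1642, 231]) cube([1766, 21, 171]);
translate([180, 417, 231]) cube([21, 1176, 171]);
translate([2065, 417, 231]) cube([21, 1176, 171]);
translate([382, 347, 402]) cube([72, 1316, 21]);
translate([586, 347, 402]) cube([72, 1316, 21]);
translate([790, 347, 402]) cube([72, 1316, 21]);
translate([994, 347, 402]) cube([72, 1316, 21]);
translate([1198, 347, 402]) cube([72, 1316, 21]);
translate([1402, 347, 402]) cube([72, 1316, 21]);
translate([1606, 347, 402]) cube([72, 1316, 21]);
translate([1810, 347, 402]) cube([72, 1316, 21]);


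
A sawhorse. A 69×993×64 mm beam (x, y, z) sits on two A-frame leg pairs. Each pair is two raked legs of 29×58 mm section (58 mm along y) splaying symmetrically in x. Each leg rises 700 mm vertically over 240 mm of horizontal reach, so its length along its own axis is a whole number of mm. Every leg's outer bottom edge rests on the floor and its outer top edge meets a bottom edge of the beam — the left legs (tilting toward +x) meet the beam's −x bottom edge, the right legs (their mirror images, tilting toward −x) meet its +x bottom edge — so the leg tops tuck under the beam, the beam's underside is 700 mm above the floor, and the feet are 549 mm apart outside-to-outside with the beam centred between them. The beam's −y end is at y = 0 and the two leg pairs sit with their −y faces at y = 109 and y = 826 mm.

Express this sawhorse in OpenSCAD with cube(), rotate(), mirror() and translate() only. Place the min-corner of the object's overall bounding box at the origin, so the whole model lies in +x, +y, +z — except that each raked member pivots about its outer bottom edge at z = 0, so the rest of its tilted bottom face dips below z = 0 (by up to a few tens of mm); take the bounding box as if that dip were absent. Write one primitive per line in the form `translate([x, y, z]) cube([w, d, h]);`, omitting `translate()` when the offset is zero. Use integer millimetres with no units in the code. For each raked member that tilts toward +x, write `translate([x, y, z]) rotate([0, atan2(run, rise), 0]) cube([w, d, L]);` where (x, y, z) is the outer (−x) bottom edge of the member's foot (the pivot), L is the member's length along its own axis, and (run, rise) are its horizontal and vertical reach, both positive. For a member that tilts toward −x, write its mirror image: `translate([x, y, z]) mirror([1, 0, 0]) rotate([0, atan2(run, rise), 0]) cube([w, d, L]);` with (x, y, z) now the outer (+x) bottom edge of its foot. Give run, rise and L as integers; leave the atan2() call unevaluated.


translate([240, 0, 700]) cube([69, 993, 64]);
translate([0, 109, 0]) rotate([0, atan2(240, 700), 0]) cube([29, 58, 740]);
translate([549, 109, 0]) mirror([1, 0, 0]) rotate([0, atan2(240, 700), 0]) cube([29, 58, 740]);
translate([0, 826, 0]) rotate([0, atan2(240, 700), 0]) cube([29, 58, 740]);
translate([549, 826, 0]) mirror([1, 0, 0]) rotate([0, atan2(240, 700), 0]) cube([29, 58, 740]);


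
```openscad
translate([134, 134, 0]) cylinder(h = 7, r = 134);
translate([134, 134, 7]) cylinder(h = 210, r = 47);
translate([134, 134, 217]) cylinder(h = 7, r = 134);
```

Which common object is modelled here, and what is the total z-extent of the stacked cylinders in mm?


A spool. The overall height is 224 mm.

Three coaxial cylinders, large–small–large — a spool. Two 7 mm flanges and a 210 mm core give 7 + 210 + 7 = 224 mm.


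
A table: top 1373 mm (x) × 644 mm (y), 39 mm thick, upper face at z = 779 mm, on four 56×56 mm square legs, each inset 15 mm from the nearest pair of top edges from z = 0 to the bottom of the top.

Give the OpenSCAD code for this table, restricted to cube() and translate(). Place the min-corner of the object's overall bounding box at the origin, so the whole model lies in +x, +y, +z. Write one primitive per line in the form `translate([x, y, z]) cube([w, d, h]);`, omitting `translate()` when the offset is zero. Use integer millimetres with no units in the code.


translate([0, 0, 740]) cube([1373, 644, 39]);
translate([15, 15, 0]) cube([56, 56, 740]);
translate([1302, 15, 0]) cube([56, 56, 740]);
translate([15, 573, 0]) cube([56, 56, 740]);
translate([1302, 573, 0]) cube([56, 56, 740]);


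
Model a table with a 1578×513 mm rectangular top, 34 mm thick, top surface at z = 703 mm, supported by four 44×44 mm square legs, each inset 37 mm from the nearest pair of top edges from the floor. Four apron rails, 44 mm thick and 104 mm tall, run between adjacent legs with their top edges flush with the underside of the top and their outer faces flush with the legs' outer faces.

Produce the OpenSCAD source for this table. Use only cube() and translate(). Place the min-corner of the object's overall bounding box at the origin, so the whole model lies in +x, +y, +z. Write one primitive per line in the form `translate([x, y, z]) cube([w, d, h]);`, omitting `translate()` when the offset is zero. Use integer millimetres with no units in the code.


translate([0, 0, 669]) cube([1578, 513, 34]);
translate([37, 37, 0]) cube([44, 44, 669]);
translate([1497, 37, 0]) cube([44, 44, 669]);
translate([37, 432, 0]) cube([44, 44, 669]);
translate([1497, 432, 0]) cube([44, 44, 669]);
translate([81, 37, 565]) cube([1416, 44, 104]);
translate([81, 432, 565]) cube([1416, 44, 104]);
translate([37, 81, 565]) cube([44, 351, 104]);
translate([1497, 81, 565]) cube([44, 351, 104]);


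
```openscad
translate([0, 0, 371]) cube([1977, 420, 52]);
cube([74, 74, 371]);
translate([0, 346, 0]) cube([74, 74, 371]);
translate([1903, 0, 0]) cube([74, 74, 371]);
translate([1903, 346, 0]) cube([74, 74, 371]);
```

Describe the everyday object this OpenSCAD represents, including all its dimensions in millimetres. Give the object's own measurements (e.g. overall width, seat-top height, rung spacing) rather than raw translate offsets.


A long wooden bench with a 1977 mm (x) × 420 mm (y) seat, 52 mm thick, its top surface 423 mm above the floor. Four 74 mm square legs at the seat corners, flush with the edges, run from z = 0 to the seat underside.


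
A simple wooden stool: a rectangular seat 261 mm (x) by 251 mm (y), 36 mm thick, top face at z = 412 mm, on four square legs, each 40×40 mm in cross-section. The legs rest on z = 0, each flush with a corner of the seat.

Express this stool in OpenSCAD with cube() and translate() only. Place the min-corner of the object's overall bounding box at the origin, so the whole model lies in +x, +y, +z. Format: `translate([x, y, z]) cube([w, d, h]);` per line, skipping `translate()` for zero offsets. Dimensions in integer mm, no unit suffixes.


// leg_h = 412 - 36 = 376
translate([0, 0, 376]) cube([261, 251, 36]);
cube([40, 40, 376]);
translate([221, 0, 0]) cube([40, 40, 376]);
translate([0, 211, 0]) cube([40, 40, 376]);
translate([221, 211, 0]) cube([40, 40, 376]);


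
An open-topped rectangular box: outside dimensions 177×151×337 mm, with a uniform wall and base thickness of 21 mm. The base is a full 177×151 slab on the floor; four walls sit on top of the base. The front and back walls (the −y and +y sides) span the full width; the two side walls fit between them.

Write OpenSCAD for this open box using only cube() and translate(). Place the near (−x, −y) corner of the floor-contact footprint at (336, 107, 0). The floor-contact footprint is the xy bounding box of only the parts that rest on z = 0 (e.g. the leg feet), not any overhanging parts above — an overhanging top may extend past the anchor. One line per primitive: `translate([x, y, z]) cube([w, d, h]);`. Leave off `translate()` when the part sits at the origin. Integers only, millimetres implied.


translate([336, 107, 0]) cube([177, 151, 21]);
translate([336, 107, 21]) cube([177, 21, 316]);
translate([336, 237, 21]) cube([177, 21, 316]);
translate([336, 128, 21]) cube([21, 109, 316]);
translate([492, 128, 21]) cube([21, 109, 316]);


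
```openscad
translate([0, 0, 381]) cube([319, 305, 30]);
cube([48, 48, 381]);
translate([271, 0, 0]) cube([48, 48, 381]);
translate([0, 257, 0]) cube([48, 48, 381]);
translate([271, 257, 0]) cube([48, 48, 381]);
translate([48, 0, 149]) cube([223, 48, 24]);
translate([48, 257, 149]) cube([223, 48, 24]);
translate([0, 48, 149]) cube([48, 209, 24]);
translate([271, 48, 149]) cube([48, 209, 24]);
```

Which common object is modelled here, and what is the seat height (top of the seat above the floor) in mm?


A stool. The seat height is 411 mm.

A 319×305×30 slab at z = 381 on four corner posts — a stool. The seat top is 381 + 30 = 411 mm.


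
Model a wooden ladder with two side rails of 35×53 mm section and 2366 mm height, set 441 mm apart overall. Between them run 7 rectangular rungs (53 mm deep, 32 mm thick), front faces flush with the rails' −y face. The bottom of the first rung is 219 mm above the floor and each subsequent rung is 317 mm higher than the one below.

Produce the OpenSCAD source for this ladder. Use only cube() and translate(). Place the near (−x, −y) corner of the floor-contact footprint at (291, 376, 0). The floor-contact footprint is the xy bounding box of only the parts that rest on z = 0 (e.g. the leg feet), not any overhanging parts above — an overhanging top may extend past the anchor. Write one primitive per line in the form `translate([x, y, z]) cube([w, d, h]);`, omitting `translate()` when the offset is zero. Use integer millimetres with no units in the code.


translate([291, 376, 0]) cube([35, 53, 2366]);
translate([697, 376, 0]) cube([35, 53, 2366]);
translate([326, 376, 219]) cube([371, 53, 32]);
translate([326, 376, 536]) cube([371, 53, 32]);
translate([326, 376, 853]) cube([371, 53, 32]);
translate([326, 376, 1170]) cube([371, 53, 32]);
translate([326, 376, 1487]) cube([371, 53, 32]);
translate([326, 376, 1804]) cube([371, 53, 32]);
translate([326, 376, 2121]) cube([371, 53, 32]);


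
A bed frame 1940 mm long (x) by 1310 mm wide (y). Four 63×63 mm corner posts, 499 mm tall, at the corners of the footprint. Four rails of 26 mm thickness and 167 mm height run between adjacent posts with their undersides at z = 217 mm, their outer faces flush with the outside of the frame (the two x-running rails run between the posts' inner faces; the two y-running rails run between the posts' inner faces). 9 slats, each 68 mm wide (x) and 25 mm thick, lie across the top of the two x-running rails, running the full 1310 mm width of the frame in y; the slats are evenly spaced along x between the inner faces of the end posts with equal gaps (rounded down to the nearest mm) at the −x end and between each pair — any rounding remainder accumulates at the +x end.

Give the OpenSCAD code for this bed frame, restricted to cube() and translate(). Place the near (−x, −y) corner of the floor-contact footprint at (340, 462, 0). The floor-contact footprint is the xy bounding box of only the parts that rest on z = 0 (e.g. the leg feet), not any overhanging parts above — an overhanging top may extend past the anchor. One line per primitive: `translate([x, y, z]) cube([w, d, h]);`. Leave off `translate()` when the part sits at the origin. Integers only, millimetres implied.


// slat z = rail_z + rail_h = 217 + 167 = 384
// slat gap = ⌊(1814 − 9·68) / 10⌋ = 120
translate([340, 462, 0]) cube([63, 63, 499]);
translate([340, 1709, 0]) cube([63, 63, 499]);
translate([2217, 462, 0]) cube([63, 63, 499]);
translate([2217, 1709, 0]) cube([63, 63, 499]);
translate([403, 462, 217]) cube([1814, 26, 167]);
translate([403, 1746, 217]) cube([1814, 26, 167]);
translate([340, 525, 217]) cube([26, 1184, 167]);
translate([2254, 525, 217]) cube([26, 1184, 167]);
translate([523, 462, 384]) cube([68, 1310, 25]);
translate([711, 462, 384]) cube([68, 1310, 25]);
translate([899, 462, 384]) cube([68, 1310, 25]);
translate([1087, 462, 384]) cube([68, 1310, 25]);
translate([1275, 462, 384]) cube([68, 1310, 25]);
translate([1463, 462, 384]) cube([68, 1310, 25]);
translate([1651, 462, 384]) cube([68, 1310, 25]);
translate([1839, 462, 384]) cube([68, 1310, 25]);
translate([2027, 462, 384]) cube([68, 1310, 25]);
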